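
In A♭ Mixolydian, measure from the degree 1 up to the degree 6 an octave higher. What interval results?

major 13th

Spelling A♭ Mixolydian: A♭ B♭ C D♭ E♭ F G♭.
The degree 1 is A♭ and the scale degree 6 (up an octave) is F.
Counting 13 letters and 21 half steps from A♭ gives a major thirteenth.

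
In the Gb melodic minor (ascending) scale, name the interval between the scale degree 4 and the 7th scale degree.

augmented 4th

Spelling the Gb melodic minor (ascending) scale: Gb Ab Bbb Cb Db Eb F.
That puts Cb below F.
Cb up to F is 6 semitones, a half step wider than a perfect fourth, so the interval is augmented.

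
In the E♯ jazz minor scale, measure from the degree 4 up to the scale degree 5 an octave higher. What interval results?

E♯ melodic minor: E♯ F𝄪 G♯ A♯ B♯ C𝄪 D𝄪.
The degree 4 is A♯ and the 5th degree (up an octave) is B♯.
A♯ up to B♯ spans 9 letter names and 14 semitones — a major ninth.

major ninth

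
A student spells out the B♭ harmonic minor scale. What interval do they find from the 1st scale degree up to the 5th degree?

B♭ harmonic minor: B♭ C D♭ E♭ F G♭ A.
1st scale degree = B♭; 5th degree = F.
Counting 5 letters and 7 half steps from B♭ gives a perfect fifth.

perfect fifth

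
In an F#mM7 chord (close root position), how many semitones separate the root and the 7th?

F#m(maj7): F#–A–C#–E#.
F# to E# is a major seventh: 11 semitones.

11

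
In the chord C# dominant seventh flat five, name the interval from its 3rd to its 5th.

diminished 3rd

C#7b5 is spelled C#–E#–G–B.
So we need the interval from E# up to G.
3 letter names make it a third; at 2 semitones (a whole step narrower than major) the quality is diminished.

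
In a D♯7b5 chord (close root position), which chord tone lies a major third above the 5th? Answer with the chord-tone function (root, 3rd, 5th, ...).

D♯7b5 (D♯ dominant seventh flat five) is spelled D♯, F𝄪, A, C♯.
The 5th is A. A major third above A is C♯.
C♯ is the chord's 7th.

7th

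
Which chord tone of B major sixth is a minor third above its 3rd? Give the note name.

F#

B6 (B major sixth) is spelled B, D#, F#, G#.
The 3rd is D#. A minor third above D# is F#.
F# is the chord's 5th.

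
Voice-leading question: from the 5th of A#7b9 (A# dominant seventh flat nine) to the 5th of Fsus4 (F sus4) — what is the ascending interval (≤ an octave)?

diminished sixth

The 5th of A#7b9 (A# dominant seventh flat nine) is E#; the 5th of Fsus4 (F sus4) is C.
6 letter names make it a sixth; at 7 semitones (a whole step narrower than major) the quality is diminished.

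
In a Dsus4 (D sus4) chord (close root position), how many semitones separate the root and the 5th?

7

D sus4: D, G, A.
D to A is a perfect fifth: 7 semitones.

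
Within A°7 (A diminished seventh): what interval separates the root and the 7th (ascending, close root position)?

The chord tones of Adim7 are A, C, E♭, G♭.
The root is A and the 7th is G♭.
From A to G♭: 9 semitones over a seventh = diminished.

diminished 7th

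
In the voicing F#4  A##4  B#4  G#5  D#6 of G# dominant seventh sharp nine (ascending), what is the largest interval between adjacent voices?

Adjacent intervals: F#4→A##4 = augmented third; A##4→B#4 = minor second; B#4→G#5 = minor sixth; G#5→D#6 = perfect fifth.
The largest is B#4 to G#5, a minor sixth (8 semitones).

minor 6th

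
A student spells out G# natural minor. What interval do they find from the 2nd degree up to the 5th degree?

perfect fourth

G# natural minor: G# A# B C# D# E F#.
2nd degree = A#; degree 5 = D#.
Counting 4 letters and 5 half steps from A# gives a perfect fourth.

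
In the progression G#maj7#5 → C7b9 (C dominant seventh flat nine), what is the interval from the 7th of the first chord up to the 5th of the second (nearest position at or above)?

The 7th of G#maj7#5 is F##; the 5th of C7b9 (C dominant seventh flat nine) is G.
F## up to G is 0 semitones, a whole step narrower than a major second, so the interval is diminished.

diminished second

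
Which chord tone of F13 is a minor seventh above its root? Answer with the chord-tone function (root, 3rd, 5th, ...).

The chord tones of F dominant thirteenth are F, A, C, Eb, G, D.
The root is F. A minor seventh above F is Eb.
Eb is the chord's 7th.

7th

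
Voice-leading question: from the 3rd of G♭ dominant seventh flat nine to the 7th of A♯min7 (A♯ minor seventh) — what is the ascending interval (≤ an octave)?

augmented 6th

The 3rd of G♭ dominant seventh flat nine is B♭; the 7th of A♯min7 (A♯ minor seventh) is G♯.
B♭ up to G♯ is 10 semitones, a half step wider than a major sixth, so the interval is augmented.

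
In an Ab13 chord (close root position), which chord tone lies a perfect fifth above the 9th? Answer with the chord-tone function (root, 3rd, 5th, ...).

Ab13: Ab C Eb Gb Bb F.
The 9th is Bb. A perfect fifth above Bb is F.
F is the chord's 13th.

13th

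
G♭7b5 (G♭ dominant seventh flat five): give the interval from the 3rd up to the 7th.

diminished fifth

G♭ dominant seventh flat five: G♭, B♭, D𝄫, F♭.
So we need the interval from B♭ up to F♭.
5 letter names make it a fifth; at 6 semitones (a half step narrower than perfect) the quality is diminished.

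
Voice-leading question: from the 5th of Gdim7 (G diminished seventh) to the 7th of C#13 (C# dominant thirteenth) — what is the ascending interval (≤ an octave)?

The 5th of Gdim7 (G diminished seventh) is Db; the 7th of C#13 (C# dominant thirteenth) is B.
From Db to B: 10 semitones over a sixth = augmented.

augmented sixth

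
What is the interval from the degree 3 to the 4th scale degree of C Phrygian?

major second

Spelling C Phrygian: C Db Eb F G Ab Bb.
So we need the interval from Eb up to F.
Counting 2 letters and 2 half steps from Eb gives a major second.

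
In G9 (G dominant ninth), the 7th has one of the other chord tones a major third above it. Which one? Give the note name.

G9: G-B-D-F-A.
The 7th is F. A major third above F is A.
A is the chord's 9th.

A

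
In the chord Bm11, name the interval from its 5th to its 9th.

perfect fifth

Spelling the chord: B–D–F♯–A–C♯–E.
That puts F♯ below C♯.
From F♯ to C♯ is 7 semitones, exactly the perfect fifth.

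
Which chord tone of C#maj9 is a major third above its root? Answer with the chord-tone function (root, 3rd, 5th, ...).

3rd

C#maj9 is spelled C#, E#, G#, B#, D#.
The root is C#. A major third above C# is E#.
E# is the chord's 3rd.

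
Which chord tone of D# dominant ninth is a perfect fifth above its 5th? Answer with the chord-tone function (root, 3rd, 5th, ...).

D#9 (D# dominant ninth): D#, F##, A#, C#, E#.
The 5th is A#. A perfect fifth above A# is E#.
E# is the chord's 9th.

9th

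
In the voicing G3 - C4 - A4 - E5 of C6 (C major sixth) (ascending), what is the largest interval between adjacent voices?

major sixth

Adjacent intervals: G3→C4 = perfect fourth; C4→A4 = major sixth; A4→E5 = perfect fifth.
The largest is C4 to A4, a major sixth (9 semitones).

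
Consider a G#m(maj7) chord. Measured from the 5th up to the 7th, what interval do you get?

major third

Spelling the chord: G#–B–D#–F##.
That puts D# below F##.
D# up to F## spans 3 letter names and 4 semitones — a major third.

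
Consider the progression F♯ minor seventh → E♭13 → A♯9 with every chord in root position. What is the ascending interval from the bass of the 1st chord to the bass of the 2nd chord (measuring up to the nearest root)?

The roots are F♯ and E♭.
From F♯ to E♭: 9 semitones over a seventh = diminished.

diminished seventh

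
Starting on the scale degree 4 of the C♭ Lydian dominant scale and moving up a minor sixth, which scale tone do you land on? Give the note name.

The scale is C♭ D♭ E♭ F G♭ A♭ B𝄫.
The scale degree 4 is F; a minor sixth above that is D♭ — scale degree 2.

Db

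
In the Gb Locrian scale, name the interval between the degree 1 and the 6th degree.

Spelling the Gb Locrian scale: Gb Abb Bbb Cb Dbb Ebb Fb.
The degree 1 is Gb and the 6th degree is Ebb.
6 letter names make it a sixth; at 8 semitones (a half step narrower than major) the quality is minor.

m6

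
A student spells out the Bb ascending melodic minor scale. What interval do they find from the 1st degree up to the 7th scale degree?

Spelling the Bb ascending melodic minor scale: Bb C Db Eb F G A.
The 1st degree is Bb and the scale degree 7 is A.
From Bb to A is 11 semitones, exactly the major seventh.

M7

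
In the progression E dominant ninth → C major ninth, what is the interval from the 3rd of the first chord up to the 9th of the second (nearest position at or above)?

E dominant ninth has G♯ as its 3rd, and C major ninth has D as its 9th.
From G♯ to D: 6 semitones over a fifth = diminished.

diminished fifth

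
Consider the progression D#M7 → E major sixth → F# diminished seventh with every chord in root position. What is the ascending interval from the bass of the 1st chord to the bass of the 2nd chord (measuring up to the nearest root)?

The roots are D# and E.
2 letter names make it a second; at 1 semitone (a half step narrower than major) the quality is minor.

m2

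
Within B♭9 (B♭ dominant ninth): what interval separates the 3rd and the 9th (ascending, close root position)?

The chord tones of B♭9 are B♭-D-F-A♭-C.
So we need the interval from D up to C.
7 letter names make it a seventh; at 10 semitones (a half step narrower than major) the quality is minor.

minor seventh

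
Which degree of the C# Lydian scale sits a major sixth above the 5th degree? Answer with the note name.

E#

The scale is C# D# E# F## G# A# B#.
The 5th degree is G#; a major sixth above that is E# — scale degree 3.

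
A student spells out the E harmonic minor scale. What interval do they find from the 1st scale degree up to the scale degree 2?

E harmonic minor: E F# G A B C D#.
1st scale degree = E; scale degree 2 = F#.
Counting 2 letters and 2 half steps from E gives a major second.

major second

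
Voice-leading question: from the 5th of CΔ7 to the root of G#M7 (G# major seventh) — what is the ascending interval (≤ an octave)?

augmented unison

The 5th of CΔ7 is G; the root of G#M7 (G# major seventh) is G#.
From G to G#: 1 semitone over a unison = augmented.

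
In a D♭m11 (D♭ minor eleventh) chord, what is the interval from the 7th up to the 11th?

perfect fifth

D♭ minor eleventh is spelled D♭–F♭–A♭–C♭–E♭–G♭.
7th = C♭; 11th = G♭.
Counting 5 letters and 7 half steps from C♭ gives a perfect fifth.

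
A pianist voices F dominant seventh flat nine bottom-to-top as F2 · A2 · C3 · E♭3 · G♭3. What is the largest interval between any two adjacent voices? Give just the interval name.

major third

Adjacent intervals: F2→A2 = major third; A2→C3 = minor third; C3→E♭3 = minor third; E♭3→G♭3 = minor third.
The largest is F2 to A2, a major third (4 semitones).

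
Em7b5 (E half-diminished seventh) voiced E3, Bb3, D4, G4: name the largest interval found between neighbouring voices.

Adjacent intervals: E3→Bb3 = diminished fifth; Bb3→D4 = major third; D4→G4 = perfect fourth.
The largest is E3 to Bb3, a diminished fifth (6 semitones).

diminished fifth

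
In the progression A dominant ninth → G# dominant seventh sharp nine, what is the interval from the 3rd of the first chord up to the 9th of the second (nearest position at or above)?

augmented sixth

The 3rd of A dominant ninth is C#; the 9th of G# dominant seventh sharp nine is A##.
6 letter names make it a sixth; at 10 semitones (a half step wider than major) the quality is augmented.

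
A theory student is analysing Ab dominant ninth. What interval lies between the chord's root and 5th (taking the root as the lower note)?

Ab9: Ab, C, Eb, Gb, Bb.
Root = Ab; 5th = Eb.
Counting 5 letters and 7 half steps from Ab gives a perfect fifth.

perfect 5th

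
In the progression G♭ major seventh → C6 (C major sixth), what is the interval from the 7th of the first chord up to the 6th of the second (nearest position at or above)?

The 7th of G♭ major seventh is F; the 6th of C6 (C major sixth) is A.
From F to A is 4 semitones, exactly the major third.

major third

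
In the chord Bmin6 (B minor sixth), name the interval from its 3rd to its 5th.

Bmin6 (B minor sixth) is spelled B-D-F#-G#.
So we need the interval from D up to F#.
D up to F# spans 3 letter names and 4 semitones — a major third.

major 3rd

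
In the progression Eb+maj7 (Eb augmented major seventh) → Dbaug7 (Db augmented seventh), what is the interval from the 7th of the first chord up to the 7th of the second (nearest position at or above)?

Eb+maj7 (Eb augmented major seventh) has D as its 7th, and Dbaug7 (Db augmented seventh) has Cb as its 7th.
From D to Cb: 9 semitones over a seventh = diminished.

diminished seventh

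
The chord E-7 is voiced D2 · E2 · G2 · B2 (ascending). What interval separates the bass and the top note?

The outer voices are D2 and B2.
Counting 6 letters and 9 half steps from D gives a major sixth.

major 6th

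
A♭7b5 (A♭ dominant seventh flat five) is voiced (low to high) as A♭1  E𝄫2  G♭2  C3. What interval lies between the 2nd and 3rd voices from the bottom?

major 3rd

Those voices are E𝄫2 and G♭2.
Counting 3 letters and 4 half steps from E𝄫 gives a major third.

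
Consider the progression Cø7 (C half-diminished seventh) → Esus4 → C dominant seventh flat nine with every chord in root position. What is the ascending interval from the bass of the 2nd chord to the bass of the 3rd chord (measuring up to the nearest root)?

minor sixth

The roots are E and C.
From E to C: 8 semitones over a sixth = minor.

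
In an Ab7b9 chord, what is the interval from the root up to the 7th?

minor seventh

The chord tones of Ab dominant seventh flat nine are Ab, C, Eb, Gb, Bbb.
Root = Ab; 7th = Gb.
From Ab to Gb: 10 semitones over a seventh = minor.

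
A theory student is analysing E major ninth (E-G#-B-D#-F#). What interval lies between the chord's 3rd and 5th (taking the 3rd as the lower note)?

The 3rd is G# and the 5th is B.
G# up to B is 3 semitones, a half step narrower than a major third, so the interval is minor.

minor third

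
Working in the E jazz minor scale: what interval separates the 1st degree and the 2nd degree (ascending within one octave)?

E melodic minor: E F♯ G A B C♯ D♯.
1st degree = E; degree 2 = F♯.
From E to F♯ is 2 semitones, exactly the major second.

M2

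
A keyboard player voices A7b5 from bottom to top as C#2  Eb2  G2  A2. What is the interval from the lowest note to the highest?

minor sixth

The outer voices are C#2 and A2.
6 letter names make it a sixth; at 8 semitones (a half step narrower than major) the quality is minor.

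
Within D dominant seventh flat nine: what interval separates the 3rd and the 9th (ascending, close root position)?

d7

D dominant seventh flat nine: D F# A C Eb.
That puts F# below Eb.
F# up to Eb is 9 semitones, a whole step narrower than a major seventh, so the interval is diminished.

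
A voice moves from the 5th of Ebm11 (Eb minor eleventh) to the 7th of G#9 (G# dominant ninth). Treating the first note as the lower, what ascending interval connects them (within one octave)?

augmented fifth

The 5th of Ebm11 (Eb minor eleventh) is Bb; the 7th of G#9 (G# dominant ninth) is F#.
5 letter names make it a fifth; at 8 semitones (a half step wider than perfect) the quality is augmented.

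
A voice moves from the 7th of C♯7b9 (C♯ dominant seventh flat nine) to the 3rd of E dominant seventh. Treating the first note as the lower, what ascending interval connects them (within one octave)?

M6

C♯7b9 (C♯ dominant seventh flat nine) has B as its 7th, and E dominant seventh has G♯ as its 3rd.
Counting 6 letters and 9 half steps from B gives a major sixth.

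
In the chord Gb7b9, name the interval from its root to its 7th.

m7

Gb7b9 (Gb dominant seventh flat nine) is spelled Gb-Bb-Db-Fb-Abb.
Root = Gb; 7th = Fb.
7 letter names make it a seventh; at 10 semitones (a half step narrower than major) the quality is minor.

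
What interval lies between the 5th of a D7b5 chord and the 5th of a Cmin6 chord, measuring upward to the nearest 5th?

major 7th

D7b5 has A♭ as its 5th, and Cmin6 has G as its 5th.
From A♭ to G is 11 semitones, exactly the major seventh.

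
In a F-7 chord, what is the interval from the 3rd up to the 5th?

Fmin7: F–A♭–C–E♭.
So we need the interval from A♭ up to C.
From A♭ to C is 4 semitones, exactly the major third.

major third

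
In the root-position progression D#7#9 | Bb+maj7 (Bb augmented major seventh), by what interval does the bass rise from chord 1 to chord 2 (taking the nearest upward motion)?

The roots are D# and Bb.
D# up to Bb is 7 semitones, a whole step narrower than a major sixth, so the interval is diminished.

diminished 6th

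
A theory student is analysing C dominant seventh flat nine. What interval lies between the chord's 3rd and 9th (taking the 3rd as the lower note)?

C7b9 (C dominant seventh flat nine): C E G B♭ D♭.
The 3rd is E and the 9th is D♭.
E up to D♭ is 9 semitones, a whole step narrower than a major seventh, so the interval is diminished.

diminished seventh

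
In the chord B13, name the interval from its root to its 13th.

major 13th

The chord tones of B13 (B dominant thirteenth) are B D# F# A C# G#.
So we need the interval from B up to G#.
B up to G# spans 13 letter names and 21 semitones — a major thirteenth.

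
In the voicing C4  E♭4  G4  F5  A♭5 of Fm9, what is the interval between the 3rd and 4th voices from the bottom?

Those voices are G4 and F5.
From G to F: 10 semitones over a seventh = minor.

minor seventh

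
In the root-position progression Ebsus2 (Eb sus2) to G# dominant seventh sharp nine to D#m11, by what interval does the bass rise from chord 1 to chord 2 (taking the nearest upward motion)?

The roots are Eb and G#.
Eb up to G# is 5 semitones, a half step wider than a major third, so the interval is augmented.

augmented third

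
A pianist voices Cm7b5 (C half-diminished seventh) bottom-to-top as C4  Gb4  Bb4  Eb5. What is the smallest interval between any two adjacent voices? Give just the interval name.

Adjacent intervals: C4→Gb4 = diminished fifth; Gb4→Bb4 = major third; Bb4→Eb5 = perfect fourth.
The smallest is Gb4 to Bb4, a major third (4 semitones).

major third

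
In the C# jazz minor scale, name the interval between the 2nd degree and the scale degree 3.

minor 2nd

C# melodic minor: C# D# E F# G# A# B#.
2nd degree = D#; 3rd scale degree = E.
From D# to E: 1 semitone over a second = minor.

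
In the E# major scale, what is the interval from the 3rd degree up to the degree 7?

The scale runs E# F## G## A# B# C## D##.
3rd degree = G##; scale degree 7 = D##.
Counting 5 letters and 7 half steps from G## gives a perfect fifth.

perfect fifth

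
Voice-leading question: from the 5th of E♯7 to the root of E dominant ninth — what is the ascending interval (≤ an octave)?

diminished fourth

E♯7 has B♯ as its 5th, and E dominant ninth has E as its root.
B♯ up to E is 4 semitones, a half step narrower than a perfect fourth, so the interval is diminished.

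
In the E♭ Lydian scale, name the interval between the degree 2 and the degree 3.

Spelling the E♭ Lydian scale: E♭ F G A B♭ C D.
So we need the interval from F up to G.
Counting 2 letters and 2 half steps from F gives a major second.

major second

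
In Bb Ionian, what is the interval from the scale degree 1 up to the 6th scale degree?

Bb major: Bb C D Eb F G A.
That puts Bb below G.
From Bb to G is 9 semitones, exactly the major sixth.

major sixth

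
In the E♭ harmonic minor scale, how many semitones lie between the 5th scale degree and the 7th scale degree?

4

The scale is E♭ F G♭ A♭ B♭ C♭ D.
B♭ up to D is a major third — 4 semitones.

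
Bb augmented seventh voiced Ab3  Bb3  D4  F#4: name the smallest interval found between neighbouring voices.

major second

Adjacent intervals: Ab3→Bb3 = major second; Bb3→D4 = major third; D4→F#4 = major third.
The smallest is Ab3 to Bb3, a major second (2 semitones).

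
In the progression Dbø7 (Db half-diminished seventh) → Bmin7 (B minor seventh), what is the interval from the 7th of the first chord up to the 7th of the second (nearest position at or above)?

A6

The 7th of Dbø7 (Db half-diminished seventh) is Cb; the 7th of Bmin7 (B minor seventh) is A.
Cb up to A is 10 semitones, a half step wider than a major sixth, so the interval is augmented.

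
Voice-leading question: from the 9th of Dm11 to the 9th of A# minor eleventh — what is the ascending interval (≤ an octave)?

The 9th of Dm11 is E; the 9th of A# minor eleventh is B#.
E up to B# is 8 semitones, a half step wider than a perfect fifth, so the interval is augmented.

A5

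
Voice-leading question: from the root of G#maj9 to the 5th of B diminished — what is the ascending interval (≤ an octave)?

The root of G#maj9 is G#; the 5th of B diminished is F.
7 letter names make it a seventh; at 9 semitones (a whole step narrower than major) the quality is diminished.

diminished 7th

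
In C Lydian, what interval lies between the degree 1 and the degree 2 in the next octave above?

M9

The scale runs C D E F# G A B.
Degree 1 = C; 2nd scale degree (up an octave) = D.
C up to D spans 9 letter names and 14 semitones — a major ninth.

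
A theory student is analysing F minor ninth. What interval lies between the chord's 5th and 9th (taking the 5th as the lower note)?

perfect fifth

Spelling the chord: F Ab C Eb G.
That puts C below G.
C up to G spans 5 letter names and 7 semitones — a perfect fifth.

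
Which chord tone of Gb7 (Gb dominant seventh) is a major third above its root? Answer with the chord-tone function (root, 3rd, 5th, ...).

3rd

Gb dominant seventh is spelled Gb Bb Db Fb.
The root is Gb. A major third above Gb is Bb.
Bb is the chord's 3rd.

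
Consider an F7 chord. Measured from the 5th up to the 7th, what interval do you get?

minor third

The chord tones of F dominant seventh are F-A-C-E♭.
5th = C; 7th = E♭.
C up to E♭ is 3 semitones, a half step narrower than a major third, so the interval is minor.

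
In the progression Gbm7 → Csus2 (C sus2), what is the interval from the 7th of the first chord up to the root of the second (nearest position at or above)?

augmented 5th

The 7th of Gbm7 is Fb; the root of Csus2 (C sus2) is C.
5 letter names make it a fifth; at 8 semitones (a half step wider than perfect) the quality is augmented.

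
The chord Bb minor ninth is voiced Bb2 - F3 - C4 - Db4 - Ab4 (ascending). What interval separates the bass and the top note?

The outer voices are Bb2 and Ab4.
Bb up to Ab is 22 semitones, a half step narrower than a major fourteenth, so the interval is minor.

minor fourteenth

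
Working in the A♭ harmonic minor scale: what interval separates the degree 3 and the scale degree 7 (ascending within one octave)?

A5

A♭ harmonic minor: A♭ B♭ C♭ D♭ E♭ F♭ G.
So we need the interval from C♭ up to G.
From C♭ to G: 8 semitones over a fifth = augmented.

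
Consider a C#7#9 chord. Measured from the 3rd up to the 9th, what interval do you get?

M7

Spelling the chord: C# E# G# B D##.
The 3rd is E# and the 9th is D##.
E# up to D## spans 7 letter names and 11 semitones — a major seventh.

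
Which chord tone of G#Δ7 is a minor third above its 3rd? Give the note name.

The chord tones of G#M7 (G# major seventh) are G#-B#-D#-F##.
The 3rd is B#. A minor third above B# is D#.
D# is the chord's 5th.

D#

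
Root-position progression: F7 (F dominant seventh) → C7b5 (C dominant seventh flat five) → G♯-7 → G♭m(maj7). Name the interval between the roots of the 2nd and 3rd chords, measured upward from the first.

The roots are C and G♯.
C up to G♯ is 8 semitones, a half step wider than a perfect fifth, so the interval is augmented.

A5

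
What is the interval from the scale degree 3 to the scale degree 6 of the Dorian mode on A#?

Spelling the Dorian mode on A#: A# B# C# D# E# F## G#.
That puts C# below F##.
C# up to F## is 6 semitones, a half step wider than a perfect fourth, so the interval is augmented.

augmented 4th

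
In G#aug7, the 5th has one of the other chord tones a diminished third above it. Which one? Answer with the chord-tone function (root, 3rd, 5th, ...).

7th

G#7#5 is spelled G# B# D## F#.
The 5th is D##. A diminished third above D## is F#.
F# is the chord's 7th.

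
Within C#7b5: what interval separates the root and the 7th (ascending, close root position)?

C#7b5 (C# dominant seventh flat five): C#-E#-G-B.
That puts C# below B.
7 letter names make it a seventh; at 10 semitones (a half step narrower than major) the quality is minor.

minor seventh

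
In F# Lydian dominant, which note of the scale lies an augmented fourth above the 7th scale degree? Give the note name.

The scale is F# G# A# B# C# D# E.
The 7th scale degree is E; an augmented fourth above that is A# — scale degree 3.

A#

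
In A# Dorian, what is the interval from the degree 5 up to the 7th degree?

minor third

A# dorian: A# B# C# D# E# F## G#.
So we need the interval from E# up to G#.
3 letter names make it a third; at 3 semitones (a half step narrower than major) the quality is minor.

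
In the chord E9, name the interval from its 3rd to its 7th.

Spelling the chord: E-G#-B-D-F#.
That puts G# below D.
G# up to D is 6 semitones, a half step narrower than a perfect fifth, so the interval is diminished.

diminished 5th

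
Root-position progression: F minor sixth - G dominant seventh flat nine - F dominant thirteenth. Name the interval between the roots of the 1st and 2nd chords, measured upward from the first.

major second

The roots are F and G.
F up to G spans 2 letter names and 2 semitones — a major second.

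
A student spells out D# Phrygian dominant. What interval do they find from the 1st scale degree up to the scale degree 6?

D# phrygian dominant: D# E F## G# A# B C#.
1st scale degree = D#; degree 6 = B.
From D# to B: 8 semitones over a sixth = minor.

minor sixth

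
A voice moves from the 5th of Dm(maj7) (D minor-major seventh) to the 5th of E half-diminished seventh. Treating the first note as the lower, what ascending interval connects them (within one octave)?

minor 2nd

The 5th of Dm(maj7) (D minor-major seventh) is A; the 5th of E half-diminished seventh is Bb.
2 letter names make it a second; at 1 semitone (a half step narrower than major) the quality is minor.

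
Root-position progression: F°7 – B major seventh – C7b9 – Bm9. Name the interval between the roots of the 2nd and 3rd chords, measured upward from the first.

minor second

The roots are B and C.
B up to C is 1 semitone, a half step narrower than a major second, so the interval is minor.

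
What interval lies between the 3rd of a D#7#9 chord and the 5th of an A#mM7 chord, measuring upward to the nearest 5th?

D#7#9 has F## as its 3rd, and A#mM7 has E# as its 5th.
From F## to E#: 10 semitones over a seventh = minor.

minor seventh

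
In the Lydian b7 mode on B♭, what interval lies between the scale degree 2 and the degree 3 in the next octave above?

Spelling the Lydian b7 mode on B♭: B♭ C D E F G A♭.
Scale degree 2 = C; 3rd degree (up an octave) = D.
From C to D is 14 semitones, exactly the major ninth.

M9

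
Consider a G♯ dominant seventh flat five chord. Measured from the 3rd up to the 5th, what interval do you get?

diminished third

G♯7b5 (G♯ dominant seventh flat five) is spelled G♯, B♯, D, F♯.
3rd = B♯; 5th = D.
From B♯ to D: 2 semitones over a third = diminished.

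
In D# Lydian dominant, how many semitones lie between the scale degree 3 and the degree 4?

2

The scale is D# E# F## G## A# B# C#.
F## up to G## is a major second — 2 semitones.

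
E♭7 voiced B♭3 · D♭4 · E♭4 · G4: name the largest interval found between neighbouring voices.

major third

Adjacent intervals: B♭3→D♭4 = minor third; D♭4→E♭4 = major second; E♭4→G4 = major third.
The largest is E♭4 to G4, a major third (4 semitones).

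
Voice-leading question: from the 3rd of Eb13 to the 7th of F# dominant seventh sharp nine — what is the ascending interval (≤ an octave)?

major 6th

Eb13 has G as its 3rd, and F# dominant seventh sharp nine has E as its 7th.
G up to E spans 6 letter names and 9 semitones — a major sixth.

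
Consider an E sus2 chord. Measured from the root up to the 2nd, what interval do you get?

major second

Esus2 (E sus2): E F# B.
So we need the interval from E up to F#.
Counting 2 letters and 2 half steps from E gives a major second.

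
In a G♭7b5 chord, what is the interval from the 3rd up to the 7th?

The chord tones of G♭7b5 (G♭ dominant seventh flat five) are G♭–B♭–D𝄫–F♭.
3rd = B♭; 7th = F♭.
From B♭ to F♭: 6 semitones over a fifth = diminished.

diminished fifth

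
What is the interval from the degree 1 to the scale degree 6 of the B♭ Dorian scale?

major sixth

B♭ dorian: B♭ C D♭ E♭ F G A♭.
So we need the interval from B♭ up to G.
B♭ up to G spans 6 letter names and 9 semitones — a major sixth.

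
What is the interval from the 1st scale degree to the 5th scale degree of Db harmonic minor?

Spelling Db harmonic minor: Db Eb Fb Gb Ab Bbb C.
The 1st scale degree is Db and the 5th scale degree is Ab.
Db up to Ab spans 5 letter names and 7 semitones — a perfect fifth.

perfect 5th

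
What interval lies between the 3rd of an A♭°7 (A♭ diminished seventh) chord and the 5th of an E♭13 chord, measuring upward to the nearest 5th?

M7

A♭°7 (A♭ diminished seventh) has C♭ as its 3rd, and E♭13 has B♭ as its 5th.
C♭ up to B♭ spans 7 letter names and 11 semitones — a major seventh.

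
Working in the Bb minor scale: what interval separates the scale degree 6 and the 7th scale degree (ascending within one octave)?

The scale runs Bb C Db Eb F Gb Ab.
The scale degree 6 is Gb and the 7th scale degree is Ab.
Gb up to Ab spans 2 letter names and 2 semitones — a major second.

major second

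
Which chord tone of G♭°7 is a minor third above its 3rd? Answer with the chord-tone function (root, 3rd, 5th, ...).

Spelling the chord: G♭-B𝄫-D𝄫-F𝄫.
The 3rd is B𝄫. A minor third above B𝄫 is D𝄫.
D𝄫 is the chord's 5th.

5th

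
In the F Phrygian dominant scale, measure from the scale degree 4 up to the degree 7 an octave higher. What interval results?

perfect eleventh

The scale runs F Gb A Bb C Db Eb.
So we need the interval from Bb up to Eb.
Counting 11 letters and 17 half steps from Bb gives a perfect eleventh.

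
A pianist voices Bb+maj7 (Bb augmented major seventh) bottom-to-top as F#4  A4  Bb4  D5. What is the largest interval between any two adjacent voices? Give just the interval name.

M3

Adjacent intervals: F#4→A4 = minor third; A4→Bb4 = minor second; Bb4→D5 = major third.
The largest is Bb4 to D5, a major third (4 semitones).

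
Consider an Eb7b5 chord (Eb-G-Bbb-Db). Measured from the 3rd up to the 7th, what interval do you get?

The 3rd is G and the 7th is Db.
5 letter names make it a fifth; at 6 semitones (a half step narrower than perfect) the quality is diminished.
This 3–7 tritone is the characteristic tension at the heart of the dominant sound.

d5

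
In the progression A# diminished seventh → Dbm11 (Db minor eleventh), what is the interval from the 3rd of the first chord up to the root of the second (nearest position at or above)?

A# diminished seventh has C# as its 3rd, and Dbm11 (Db minor eleventh) has Db as its root.
From C# to Db: 0 semitones over a second = diminished.

diminished second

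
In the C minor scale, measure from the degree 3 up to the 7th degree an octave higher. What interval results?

perfect twelfth

C natural minor: C D Eb F G Ab Bb.
That puts Eb below Bb.
Counting 12 letters and 19 half steps from Eb gives a perfect twelfth.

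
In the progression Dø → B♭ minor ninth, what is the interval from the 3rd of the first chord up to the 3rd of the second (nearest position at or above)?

The 3rd of Dø is F; the 3rd of B♭ minor ninth is D♭.
6 letter names make it a sixth; at 8 semitones (a half step narrower than major) the quality is minor.

minor sixth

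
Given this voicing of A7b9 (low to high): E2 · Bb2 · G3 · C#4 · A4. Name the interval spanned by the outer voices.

perfect 18th

The outer voices are E2 and A4.
E up to A spans 18 letter names and 29 semitones — a perfect 18th.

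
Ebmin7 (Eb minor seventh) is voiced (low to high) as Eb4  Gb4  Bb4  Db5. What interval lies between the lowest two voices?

minor 3rd

Those voices are Eb4 and Gb4.
3 letter names make it a third; at 3 semitones (a half step narrower than major) the quality is minor.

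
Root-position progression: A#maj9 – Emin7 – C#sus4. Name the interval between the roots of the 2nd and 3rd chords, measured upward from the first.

The roots are E and C#.
From E to C# is 9 semitones, exactly the major sixth.

M6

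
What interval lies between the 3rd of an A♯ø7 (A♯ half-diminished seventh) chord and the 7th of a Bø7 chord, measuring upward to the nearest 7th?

The 3rd of A♯ø7 (A♯ half-diminished seventh) is C♯; the 7th of Bø7 is A.
C♯ up to A is 8 semitones, a half step narrower than a major sixth, so the interval is minor.

m6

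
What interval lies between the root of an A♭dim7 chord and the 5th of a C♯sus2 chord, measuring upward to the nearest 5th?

augmented seventh

The root of A♭dim7 is A♭; the 5th of C♯sus2 is G♯.
From A♭ to G♯: 12 semitones over a seventh = augmented.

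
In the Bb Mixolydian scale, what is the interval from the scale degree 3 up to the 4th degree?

The scale runs Bb C D Eb F G Ab.
That puts D below Eb.
D up to Eb is 1 semitone, a half step narrower than a major second, so the interval is minor.

minor 2nd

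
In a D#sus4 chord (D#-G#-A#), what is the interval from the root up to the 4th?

So we need the interval from D# up to G#.
D# up to G# spans 4 letter names and 5 semitones — a perfect fourth.

perfect 4th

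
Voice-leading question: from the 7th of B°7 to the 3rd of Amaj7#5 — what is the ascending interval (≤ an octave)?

B°7 has Ab as its 7th, and Amaj7#5 has C# as its 3rd.
3 letter names make it a third; at 5 semitones (a half step wider than major) the quality is augmented.

augmented third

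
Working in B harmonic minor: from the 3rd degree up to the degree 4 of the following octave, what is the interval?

major ninth

Spelling B harmonic minor: B C# D E F# G A#.
3rd degree = D; 4th degree (up an octave) = E.
Counting 9 letters and 14 half steps from D gives a major ninth.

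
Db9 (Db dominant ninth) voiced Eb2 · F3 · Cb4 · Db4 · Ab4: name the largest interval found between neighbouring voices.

Adjacent intervals: Eb2→F3 = major ninth; F3→Cb4 = diminished fifth; Cb4→Db4 = major second; Db4→Ab4 = perfect fifth.
The largest is Eb2 to F3, a major ninth (14 semitones).

major ninth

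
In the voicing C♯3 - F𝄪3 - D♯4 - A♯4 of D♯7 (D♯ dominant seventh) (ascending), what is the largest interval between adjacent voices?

Adjacent intervals: C♯3→F𝄪3 = augmented fourth; F𝄪3→D♯4 = minor sixth; D♯4→A♯4 = perfect fifth.
The largest is F𝄪3 to D♯4, a minor sixth (8 semitones).

minor sixth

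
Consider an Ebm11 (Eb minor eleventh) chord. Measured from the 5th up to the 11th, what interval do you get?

minor 7th

Eb minor eleventh: Eb–Gb–Bb–Db–F–Ab.
So we need the interval from Bb up to Ab.
From Bb to Ab: 10 semitones over a seventh = minor.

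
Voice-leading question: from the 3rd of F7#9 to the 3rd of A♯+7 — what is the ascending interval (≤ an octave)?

F7#9 has A as its 3rd, and A♯+7 has C𝄪 as its 3rd.
A up to C𝄪 is 5 semitones, a half step wider than a major third, so the interval is augmented.

augmented 3rd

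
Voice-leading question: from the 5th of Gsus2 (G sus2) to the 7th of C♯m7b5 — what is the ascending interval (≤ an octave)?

major sixth

The 5th of Gsus2 (G sus2) is D; the 7th of C♯m7b5 is B.
D up to B spans 6 letter names and 9 semitones — a major sixth.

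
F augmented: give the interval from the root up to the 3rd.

major third

F+ (F augmented) is spelled F, A, C#.
So we need the interval from F up to A.
F up to A spans 3 letter names and 4 semitones — a major third.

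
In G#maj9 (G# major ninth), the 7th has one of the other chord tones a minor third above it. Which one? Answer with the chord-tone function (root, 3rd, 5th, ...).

9th

G#maj9: G#-B#-D#-F##-A#.
The 7th is F##. A minor third above F## is A#.
A# is the chord's 9th.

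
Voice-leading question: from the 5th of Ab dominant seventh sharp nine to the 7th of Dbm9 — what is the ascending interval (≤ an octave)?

The 5th of Ab dominant seventh sharp nine is Eb; the 7th of Dbm9 is Cb.
6 letter names make it a sixth; at 8 semitones (a half step narrower than major) the quality is minor.

m6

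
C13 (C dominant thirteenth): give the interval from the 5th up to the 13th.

The chord tones of C13 (C dominant thirteenth) are C, E, G, Bb, D, A.
That puts G below A.
Counting 9 letters and 14 half steps from G gives a major ninth.

major ninth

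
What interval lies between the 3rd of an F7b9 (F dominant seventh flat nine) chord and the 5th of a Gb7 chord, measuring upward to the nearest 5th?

The 3rd of F7b9 (F dominant seventh flat nine) is A; the 5th of Gb7 is Db.
A up to Db is 4 semitones, a half step narrower than a perfect fourth, so the interval is diminished.

diminished 4th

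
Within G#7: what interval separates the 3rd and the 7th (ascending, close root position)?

diminished fifth

G# dominant seventh is spelled G#-B#-D#-F#.
That puts B# below F#.
From B# to F#: 6 semitones over a fifth = diminished.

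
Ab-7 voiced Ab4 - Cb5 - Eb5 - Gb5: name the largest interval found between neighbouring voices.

Adjacent intervals: Ab4→Cb5 = minor third; Cb5→Eb5 = major third; Eb5→Gb5 = minor third.
The largest is Cb5 to Eb5, a major third (4 semitones).

M3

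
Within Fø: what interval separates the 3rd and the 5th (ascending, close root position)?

minor third

Spelling the chord: F–Ab–Cb–Eb.
So we need the interval from Ab up to Cb.
From Ab to Cb: 3 semitones over a third = minor.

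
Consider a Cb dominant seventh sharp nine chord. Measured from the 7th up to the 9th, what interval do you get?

Cb7#9 (Cb dominant seventh sharp nine) is spelled Cb, Eb, Gb, Bbb, D.
So we need the interval from Bbb up to D.
3 letter names make it a third; at 5 semitones (a half step wider than major) the quality is augmented.

augmented 3rd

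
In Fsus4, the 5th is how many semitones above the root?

7

Spelling the chord: F-Bb-C.
F to C is a perfect fifth: 7 semitones.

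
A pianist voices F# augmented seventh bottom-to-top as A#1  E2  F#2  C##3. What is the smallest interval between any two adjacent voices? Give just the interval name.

Adjacent intervals: A#1→E2 = diminished fifth; E2→F#2 = major second; F#2→C##3 = augmented fifth.
The smallest is E2 to F#2, a major second (2 semitones).

major 2nd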